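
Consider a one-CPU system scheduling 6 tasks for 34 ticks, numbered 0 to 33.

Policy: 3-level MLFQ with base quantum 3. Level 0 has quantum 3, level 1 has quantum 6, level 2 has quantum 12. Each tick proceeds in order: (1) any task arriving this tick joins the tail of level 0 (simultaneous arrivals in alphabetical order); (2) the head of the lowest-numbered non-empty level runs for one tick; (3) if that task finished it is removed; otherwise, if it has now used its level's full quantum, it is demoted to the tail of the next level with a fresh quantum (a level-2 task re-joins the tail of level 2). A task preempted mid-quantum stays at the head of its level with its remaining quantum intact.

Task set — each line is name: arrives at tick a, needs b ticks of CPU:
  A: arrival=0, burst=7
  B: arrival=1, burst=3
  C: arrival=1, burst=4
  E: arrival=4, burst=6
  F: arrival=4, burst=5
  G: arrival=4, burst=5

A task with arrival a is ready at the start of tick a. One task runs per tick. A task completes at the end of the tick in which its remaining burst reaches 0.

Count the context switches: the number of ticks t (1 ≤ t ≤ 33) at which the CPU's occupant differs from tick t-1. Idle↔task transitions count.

context switches = 11

t=0: L0/L1/L2 = A/-/- → run A
t=1: L0/L1/L2 = ABC/-/- → run A
t=2: L0/L1/L2 = ABC/-/- → run A
t=3: L0/L1/L2 = BC/A/- → run B
t=4: L0/L1/L2 = BCEFG/A/- → run B
t=5: L0/L1/L2 = BCEFG/A/- → run B
t=6: L0/L1/L2 = CEFG/A/- → run C
t=7: L0/L1/L2 = CEFG/A/- → run C
t=8: L0/L1/L2 = CEFG/A/- → run C
t=9: L0/L1/L2 = EFG/AC/- → run E
t=10: L0/L1/L2 = EFG/AC/- → run E
t=11: L0/L1/L2 = EFG/AC/- → run E
t=12: L0/L1/L2 = FG/ACE/- → run F
t=13: L0/L1/L2 = FG/ACE/- → run F
t=14: L0/L1/L2 = FG/ACE/- → run F
t=15: L0/L1/L2 = G/ACEF/- → run G
t=16: L0/L1/L2 = G/ACEF/- → run G
t=17: L0/L1/L2 = G/ACEF/- → run G
t=18: L0/L1/L2 = -/ACEFG/- → run A
t=19: L0/L1/L2 = -/ACEFG/- → run A
t=20: L0/L1/L2 = -/ACEFG/- → run A
t=21: L0/L1/L2 = -/ACEFG/- → run A
t=22: L0/L1/L2 = -/CEFG/- → run C
t=23: L0/L1/L2 = -/EFG/- → run E
t=24: L0/L1/L2 = -/EFG/- → run E
t=25: L0/L1/L2 = -/EFG/- → run E
t=26: L0/L1/L2 = -/FG/- → run F
t=27: L0/L1/L2 = -/FG/- → run F
t=28: L0/L1/L2 = -/G/- → run G
t=29: L0/L1/L2 = -/G/- → run G
t=30: (idle)
t=31: (idle)
t=32: (idle)
t=33: (idle)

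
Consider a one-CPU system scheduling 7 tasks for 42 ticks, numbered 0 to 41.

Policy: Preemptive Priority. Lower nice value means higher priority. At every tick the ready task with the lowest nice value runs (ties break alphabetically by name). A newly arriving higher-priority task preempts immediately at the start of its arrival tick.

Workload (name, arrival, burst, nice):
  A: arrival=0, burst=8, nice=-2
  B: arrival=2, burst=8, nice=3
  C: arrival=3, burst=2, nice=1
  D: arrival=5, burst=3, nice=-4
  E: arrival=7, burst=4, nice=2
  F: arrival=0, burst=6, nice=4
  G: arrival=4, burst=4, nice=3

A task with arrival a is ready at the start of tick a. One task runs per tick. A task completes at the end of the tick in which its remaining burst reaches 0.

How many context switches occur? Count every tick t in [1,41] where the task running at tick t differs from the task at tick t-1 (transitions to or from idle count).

context switches = 8

t=0: ready={A,F} → run A
t=1: ready={A,F} → run A
t=2: ready={A,B,F} → run A
t=3: ready={A,B,C,F} → run A
t=4: ready={A,B,C,F,G} → run A
t=5: ready={A,B,C,D,F,G} → run D
t=6: ready={A,B,C,D,F,G} → run D
t=7: ready={A,B,C,D,E,F,G} → run D
t=8: ready={A,B,C,E,F,G} → run A
t=9: ready={A,B,C,E,F,G} → run A
t=10: ready={A,B,C,E,F,G} → run A
t=11: ready={B,C,E,F,G} → run C
t=12: ready={B,C,E,F,G} → run C
t=13: ready={B,E,F,G} → run E
t=14: ready={B,E,F,G} → run E
t=15: ready={B,E,F,G} → run E
t=16: ready={B,E,F,G} → run E
t=17: ready={B,F,G} → run B
t=18: ready={B,F,G} → run B
t=19: ready={B,F,G} → run B
t=20: ready={B,F,G} → run B
t=21: ready={B,F,G} → run B
t=22: ready={B,F,G} → run B
t=23: ready={B,F,G} → run B
t=24: ready={B,F,G} → run B
t=25: ready={F,G} → run G
t=26: ready={F,G} → run G
t=27: ready={F,G} → run G
t=28: ready={F,G} → run G
t=29: ready={F} → run F
t=30: ready={F} → run F
t=31: ready={F} → run F
t=32: ready={F} → run F
t=33: ready={F} → run F
t=34: ready={F} → run F
t=35: (idle)
t=36: (idle)
t=37: (idle)
t=38: (idle)
t=39: (idle)
t=40: (idle)
t=41: (idle)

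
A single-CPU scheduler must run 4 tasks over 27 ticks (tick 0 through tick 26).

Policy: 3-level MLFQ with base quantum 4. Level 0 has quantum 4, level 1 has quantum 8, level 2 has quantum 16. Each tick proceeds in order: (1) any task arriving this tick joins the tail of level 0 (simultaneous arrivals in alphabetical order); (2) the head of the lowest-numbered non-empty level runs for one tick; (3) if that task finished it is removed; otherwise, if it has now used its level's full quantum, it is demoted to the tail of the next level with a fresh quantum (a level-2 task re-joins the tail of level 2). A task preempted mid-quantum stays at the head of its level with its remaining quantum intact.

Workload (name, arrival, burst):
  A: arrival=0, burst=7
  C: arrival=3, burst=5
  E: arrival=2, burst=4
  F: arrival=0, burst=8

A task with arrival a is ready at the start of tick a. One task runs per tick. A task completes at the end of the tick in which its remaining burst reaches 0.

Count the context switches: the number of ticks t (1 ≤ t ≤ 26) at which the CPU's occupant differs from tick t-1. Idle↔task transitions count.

t=0: L0/L1/L2 = AF/-/- → run A
t=1: L0/L1/L2 = AF/-/- → run A
t=2: L0/L1/L2 = AFE/-/- → run A
t=3: L0/L1/L2 = AFEC/-/- → run A
t=4: L0/L1/L2 = FEC/A/- → run F
t=5: L0/L1/L2 = FEC/A/- → run F
t=6: L0/L1/L2 = FEC/A/- → run F
t=7: L0/L1/L2 = FEC/A/- → run F
t=8: L0/L1/L2 = EC/AF/- → run E
t=9: L0/L1/L2 = EC/AF/- → run E
t=10: L0/L1/L2 = EC/AF/- → run E
t=11: L0/L1/L2 = EC/AF/- → run E
t=12: L0/L1/L2 = C/AF/- → run C
t=13: L0/L1/L2 = C/AF/- → run C
t=14: L0/L1/L2 = C/AF/- → run C
t=15: L0/L1/L2 = C/AF/- → run C
t=16: L0/L1/L2 = -/AFC/- → run A
t=17: L0/L1/L2 = -/AFC/- → run A
t=18: L0/L1/L2 = -/AFC/- → run A
t=19: L0/L1/L2 = -/FC/- → run F
t=20: L0/L1/L2 = -/FC/- → run F
t=21: L0/L1/L2 = -/FC/- → run F
t=22: L0/L1/L2 = -/FC/- → run F
t=23: L0/L1/L2 = -/C/- → run C
t=24: (idle)
t=25: (idle)
t=26: (idle)

context switches = 7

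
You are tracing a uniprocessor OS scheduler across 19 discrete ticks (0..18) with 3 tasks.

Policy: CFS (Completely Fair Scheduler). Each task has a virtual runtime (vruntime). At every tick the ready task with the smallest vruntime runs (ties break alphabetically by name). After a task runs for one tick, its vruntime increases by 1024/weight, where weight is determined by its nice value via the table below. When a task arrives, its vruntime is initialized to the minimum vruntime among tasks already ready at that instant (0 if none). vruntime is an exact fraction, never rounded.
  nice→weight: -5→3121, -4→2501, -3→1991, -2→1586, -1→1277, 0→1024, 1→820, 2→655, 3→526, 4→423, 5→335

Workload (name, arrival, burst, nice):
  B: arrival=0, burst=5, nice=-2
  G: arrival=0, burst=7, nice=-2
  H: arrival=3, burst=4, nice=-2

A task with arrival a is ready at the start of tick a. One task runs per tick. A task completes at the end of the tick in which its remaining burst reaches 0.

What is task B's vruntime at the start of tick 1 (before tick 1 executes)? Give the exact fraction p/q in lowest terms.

t=0: vr[B=0 G=0] → run B
t=1: vr[B=512/793 G=0] → run G
t=2: vr[B=512/793 G=512/793] → run B
t=3: vr[B=1024/793 G=512/793 H=512/793] → run G
t=4: vr[B=1024/793 G=1024/793 H=512/793] → run H
t=5: vr[B=1024/793 G=1024/793 H=1024/793] → run B
t=6: vr[B=1536/793 G=1024/793 H=1024/793] → run G
t=7: vr[B=1536/793 G=1536/793 H=1024/793] → run H
t=8: vr[B=1536/793 G=1536/793 H=1536/793] → run B
t=9: vr[B=2048/793 G=1536/793 H=1536/793] → run G
t=10: vr[B=2048/793 G=2048/793 H=1536/793] → run H
t=11: vr[B=2048/793 G=2048/793 H=2048/793] → run B
t=12: vr[G=2048/793 H=2048/793] → run G
t=13: vr[G=2560/793 H=2048/793] → run H
t=14: vr[G=2560/793] → run G
t=15: vr[G=3072/793] → run G
t=16: (idle)
t=17: (idle)
t=18: (idle)

vruntime(B, start of tick 1) = 512/793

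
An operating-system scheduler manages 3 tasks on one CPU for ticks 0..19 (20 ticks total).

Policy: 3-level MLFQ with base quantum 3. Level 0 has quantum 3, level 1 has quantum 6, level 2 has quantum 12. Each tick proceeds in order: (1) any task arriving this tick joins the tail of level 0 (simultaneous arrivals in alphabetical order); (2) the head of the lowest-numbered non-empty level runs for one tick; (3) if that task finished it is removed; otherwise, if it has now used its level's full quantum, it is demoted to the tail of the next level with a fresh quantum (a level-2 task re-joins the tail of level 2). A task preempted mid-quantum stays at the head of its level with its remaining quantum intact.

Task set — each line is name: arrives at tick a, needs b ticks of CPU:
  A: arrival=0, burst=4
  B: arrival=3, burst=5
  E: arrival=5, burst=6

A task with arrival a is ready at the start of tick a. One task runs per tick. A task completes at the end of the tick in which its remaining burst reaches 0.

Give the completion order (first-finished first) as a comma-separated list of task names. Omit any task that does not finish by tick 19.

t=0: L0/L1/L2 = A/-/- → run A
t=1: L0/L1/L2 = A/-/- → run A
t=2: L0/L1/L2 = A/-/- → run A
t=3: L0/L1/L2 = B/A/- → run B
t=4: L0/L1/L2 = B/A/- → run B
t=5: L0/L1/L2 = BE/A/- → run B
t=6: L0/L1/L2 = E/AB/- → run E
t=7: L0/L1/L2 = E/AB/- → run E
t=8: L0/L1/L2 = E/AB/- → run E
t=9: L0/L1/L2 = -/ABE/- → run A
t=10: L0/L1/L2 = -/BE/- → run B
t=11: L0/L1/L2 = -/BE/- → run B
t=12: L0/L1/L2 = -/E/- → run E
t=13: L0/L1/L2 = -/E/- → run E
t=14: L0/L1/L2 = -/E/- → run E
t=15: (idle)
t=16: (idle)
t=17: (idle)
t=18: (idle)
t=19: (idle)

completion order = A, B, E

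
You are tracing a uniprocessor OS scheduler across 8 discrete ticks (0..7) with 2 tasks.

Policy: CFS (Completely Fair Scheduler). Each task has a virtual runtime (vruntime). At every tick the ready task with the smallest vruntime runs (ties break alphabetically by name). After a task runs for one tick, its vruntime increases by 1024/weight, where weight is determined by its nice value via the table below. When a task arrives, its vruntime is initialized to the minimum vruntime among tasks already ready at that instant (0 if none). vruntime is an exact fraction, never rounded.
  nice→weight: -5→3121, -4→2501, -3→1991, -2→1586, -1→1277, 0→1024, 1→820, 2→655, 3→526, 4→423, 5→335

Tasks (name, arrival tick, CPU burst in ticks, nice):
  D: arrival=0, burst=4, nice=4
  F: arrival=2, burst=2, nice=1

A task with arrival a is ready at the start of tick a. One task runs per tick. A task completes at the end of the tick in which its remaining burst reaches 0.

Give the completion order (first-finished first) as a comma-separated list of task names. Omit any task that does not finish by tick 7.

t=0: vr[D=0] → run D
t=1: vr[D=1024/423] → run D
t=2: vr[D=2048/423 F=2048/423] → run D
t=3: vr[D=1024/141 F=2048/423] → run F
t=4: vr[D=1024/141 F=528128/86715] → run F
t=5: vr[D=1024/141] → run D
t=6: (idle)
t=7: (idle)

completion order = F, D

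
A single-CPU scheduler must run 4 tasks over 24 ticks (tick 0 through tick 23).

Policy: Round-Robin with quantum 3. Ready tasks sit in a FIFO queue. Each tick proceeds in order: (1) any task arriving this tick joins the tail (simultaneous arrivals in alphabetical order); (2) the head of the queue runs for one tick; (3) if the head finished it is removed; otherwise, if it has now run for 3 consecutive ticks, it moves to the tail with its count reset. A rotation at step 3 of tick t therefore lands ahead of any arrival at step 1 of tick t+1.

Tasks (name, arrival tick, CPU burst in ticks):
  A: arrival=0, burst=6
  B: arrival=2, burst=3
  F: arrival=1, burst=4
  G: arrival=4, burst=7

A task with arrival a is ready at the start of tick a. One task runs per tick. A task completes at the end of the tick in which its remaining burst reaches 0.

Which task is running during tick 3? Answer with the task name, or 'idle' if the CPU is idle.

running at tick 3 = F

t=0: queue=[A] q_used=0 → run A
t=1: queue=[A,F] q_used=1 → run A
t=2: queue=[A,F,B] q_used=2 → run A
t=3: queue=[F,B,A] q_used=0 → run F
t=4: queue=[F,B,A,G] q_used=1 → run F
t=5: queue=[F,B,A,G] q_used=2 → run F
t=6: queue=[B,A,G,F] q_used=0 → run B
t=7: queue=[B,A,G,F] q_used=1 → run B
t=8: queue=[B,A,G,F] q_used=2 → run B
t=9: queue=[A,G,F] q_used=0 → run A
t=10: queue=[A,G,F] q_used=1 → run A
t=11: queue=[A,G,F] q_used=2 → run A
t=12: queue=[G,F] q_used=0 → run G
t=13: queue=[G,F] q_used=1 → run G
t=14: queue=[G,F] q_used=2 → run G
t=15: queue=[F,G] q_used=0 → run F
t=16: queue=[G] q_used=0 → run G
t=17: queue=[G] q_used=1 → run G
t=18: queue=[G] q_used=2 → run G
t=19: queue=[G] q_used=0 → run G
t=20: (idle)
t=21: (idle)
t=22: (idle)
t=23: (idle)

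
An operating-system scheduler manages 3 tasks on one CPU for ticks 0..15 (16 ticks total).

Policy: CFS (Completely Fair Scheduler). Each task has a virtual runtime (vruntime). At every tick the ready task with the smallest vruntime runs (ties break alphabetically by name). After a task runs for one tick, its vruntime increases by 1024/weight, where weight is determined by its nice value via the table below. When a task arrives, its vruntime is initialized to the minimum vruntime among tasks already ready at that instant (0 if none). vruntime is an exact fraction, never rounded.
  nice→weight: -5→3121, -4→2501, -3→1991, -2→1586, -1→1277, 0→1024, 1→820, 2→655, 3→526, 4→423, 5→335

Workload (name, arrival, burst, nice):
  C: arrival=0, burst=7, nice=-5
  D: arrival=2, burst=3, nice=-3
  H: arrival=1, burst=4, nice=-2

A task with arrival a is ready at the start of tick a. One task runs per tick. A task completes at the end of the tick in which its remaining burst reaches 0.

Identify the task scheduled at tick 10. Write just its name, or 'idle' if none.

running at tick 10 = H

t=0: vr[C=0] → run C
t=1: vr[C=1024/3121 H=1024/3121] → run C
t=2: vr[C=2048/3121 D=1024/3121 H=1024/3121] → run D
t=3: vr[C=2048/3121 D=5234688/6213911 H=1024/3121] → run H
t=4: vr[C=2048/3121 D=5234688/6213911 H=2409984/2474953] → run C
t=5: vr[C=3072/3121 D=5234688/6213911 H=2409984/2474953] → run D
t=6: vr[C=3072/3121 D=8430592/6213911 H=2409984/2474953] → run H
t=7: vr[C=3072/3121 D=8430592/6213911 H=4007936/2474953] → run C
t=8: vr[C=4096/3121 D=8430592/6213911 H=4007936/2474953] → run C
t=9: vr[C=5120/3121 D=8430592/6213911 H=4007936/2474953] → run D
t=10: vr[C=5120/3121 H=4007936/2474953] → run H
t=11: vr[C=5120/3121 H=5605888/2474953] → run C
t=12: vr[C=6144/3121 H=5605888/2474953] → run C
t=13: vr[H=5605888/2474953] → run H
t=14: (idle)
t=15: (idle)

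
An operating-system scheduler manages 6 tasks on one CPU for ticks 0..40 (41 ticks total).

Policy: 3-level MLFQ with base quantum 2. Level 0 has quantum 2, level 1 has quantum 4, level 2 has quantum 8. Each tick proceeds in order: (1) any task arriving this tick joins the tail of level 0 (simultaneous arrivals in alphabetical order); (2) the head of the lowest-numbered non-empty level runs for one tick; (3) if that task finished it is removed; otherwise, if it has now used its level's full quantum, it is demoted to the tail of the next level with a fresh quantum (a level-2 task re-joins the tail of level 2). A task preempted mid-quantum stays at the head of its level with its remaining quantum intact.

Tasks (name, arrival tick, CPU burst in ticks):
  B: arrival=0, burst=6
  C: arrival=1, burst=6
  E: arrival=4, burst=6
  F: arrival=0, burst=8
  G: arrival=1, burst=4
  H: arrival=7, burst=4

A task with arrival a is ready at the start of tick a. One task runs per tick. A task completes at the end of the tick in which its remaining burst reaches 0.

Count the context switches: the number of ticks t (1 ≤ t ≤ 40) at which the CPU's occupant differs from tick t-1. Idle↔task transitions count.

t=0: L0/L1/L2 = BF/-/- → run B
t=1: L0/L1/L2 = BFCG/-/- → run B
t=2: L0/L1/L2 = FCG/B/- → run F
t=3: L0/L1/L2 = FCG/B/- → run F
t=4: L0/L1/L2 = CGE/BF/- → run C
t=5: L0/L1/L2 = CGE/BF/- → run C
t=6: L0/L1/L2 = GE/BFC/- → run G
t=7: L0/L1/L2 = GEH/BFC/- → run G
t=8: L0/L1/L2 = EH/BFCG/- → run E
t=9: L0/L1/L2 = EH/BFCG/- → run E
t=10: L0/L1/L2 = H/BFCGE/- → run H
t=11: L0/L1/L2 = H/BFCGE/- → run H
t=12: L0/L1/L2 = -/BFCGEH/- → run B
t=13: L0/L1/L2 = -/BFCGEH/- → run B
t=14: L0/L1/L2 = -/BFCGEH/- → run B
t=15: L0/L1/L2 = -/BFCGEH/- → run B
t=16: L0/L1/L2 = -/FCGEH/- → run F
t=17: L0/L1/L2 = -/FCGEH/- → run F
t=18: L0/L1/L2 = -/FCGEH/- → run F
t=19: L0/L1/L2 = -/FCGEH/- → run F
t=20: L0/L1/L2 = -/CGEH/F → run C
t=21: L0/L1/L2 = -/CGEH/F → run C
t=22: L0/L1/L2 = -/CGEH/F → run C
t=23: L0/L1/L2 = -/CGEH/F → run C
t=24: L0/L1/L2 = -/GEH/F → run G
t=25: L0/L1/L2 = -/GEH/F → run G
t=26: L0/L1/L2 = -/EH/F → run E
t=27: L0/L1/L2 = -/EH/F → run E
t=28: L0/L1/L2 = -/EH/F → run E
t=29: L0/L1/L2 = -/EH/F → run E
t=30: L0/L1/L2 = -/H/F → run H
t=31: L0/L1/L2 = -/H/F → run H
t=32: L0/L1/L2 = -/-/F → run F
t=33: L0/L1/L2 = -/-/F → run F
t=34: (idle)
t=35: (idle)
t=36: (idle)
t=37: (idle)
t=38: (idle)
t=39: (idle)
t=40: (idle)

context switches = 13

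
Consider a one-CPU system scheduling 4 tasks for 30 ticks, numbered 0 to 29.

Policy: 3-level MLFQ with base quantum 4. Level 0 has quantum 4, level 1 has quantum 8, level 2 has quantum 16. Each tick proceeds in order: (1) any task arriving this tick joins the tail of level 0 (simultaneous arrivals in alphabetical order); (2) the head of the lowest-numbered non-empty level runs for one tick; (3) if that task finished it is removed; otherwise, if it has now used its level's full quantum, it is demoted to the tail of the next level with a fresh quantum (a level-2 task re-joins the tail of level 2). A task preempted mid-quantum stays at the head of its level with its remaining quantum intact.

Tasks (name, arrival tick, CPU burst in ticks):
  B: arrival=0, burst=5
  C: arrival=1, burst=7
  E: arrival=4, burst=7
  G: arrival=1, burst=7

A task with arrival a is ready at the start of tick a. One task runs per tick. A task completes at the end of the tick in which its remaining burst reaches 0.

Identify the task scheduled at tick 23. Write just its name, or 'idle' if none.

t=0: L0/L1/L2 = B/-/- → run B
t=1: L0/L1/L2 = BCG/-/- → run B
t=2: L0/L1/L2 = BCG/-/- → run B
t=3: L0/L1/L2 = BCG/-/- → run B
t=4: L0/L1/L2 = CGE/B/- → run C
t=5: L0/L1/L2 = CGE/B/- → run C
t=6: L0/L1/L2 = CGE/B/- → run C
t=7: L0/L1/L2 = CGE/B/- → run C
t=8: L0/L1/L2 = GE/BC/- → run G
t=9: L0/L1/L2 = GE/BC/- → run G
t=10: L0/L1/L2 = GE/BC/- → run G
t=11: L0/L1/L2 = GE/BC/- → run G
t=12: L0/L1/L2 = E/BCG/- → run E
t=13: L0/L1/L2 = E/BCG/- → run E
t=14: L0/L1/L2 = E/BCG/- → run E
t=15: L0/L1/L2 = E/BCG/- → run E
t=16: L0/L1/L2 = -/BCGE/- → run B
t=17: L0/L1/L2 = -/CGE/- → run C
t=18: L0/L1/L2 = -/CGE/- → run C
t=19: L0/L1/L2 = -/CGE/- → run C
t=20: L0/L1/L2 = -/GE/- → run G
t=21: L0/L1/L2 = -/GE/- → run G
t=22: L0/L1/L2 = -/GE/- → run G
t=23: L0/L1/L2 = -/E/- → run E
t=24: L0/L1/L2 = -/E/- → run E
t=25: L0/L1/L2 = -/E/- → run E
t=26: (idle)
t=27: (idle)
t=28: (idle)
t=29: (idle)

running at tick 23 = E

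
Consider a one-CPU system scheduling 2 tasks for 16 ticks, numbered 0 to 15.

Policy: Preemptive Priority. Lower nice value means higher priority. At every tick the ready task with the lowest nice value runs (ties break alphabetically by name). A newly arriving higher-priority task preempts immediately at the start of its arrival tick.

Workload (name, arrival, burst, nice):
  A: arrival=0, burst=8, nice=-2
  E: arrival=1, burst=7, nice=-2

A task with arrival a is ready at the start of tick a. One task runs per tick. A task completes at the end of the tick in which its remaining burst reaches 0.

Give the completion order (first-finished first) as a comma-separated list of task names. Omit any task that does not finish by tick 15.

t=0: ready={A} → run A
t=1: ready={A,E} → run A
t=2: ready={A,E} → run A
t=3: ready={A,E} → run A
t=4: ready={A,E} → run A
t=5: ready={A,E} → run A
t=6: ready={A,E} → run A
t=7: ready={A,E} → run A
t=8: ready={E} → run E
t=9: ready={E} → run E
t=10: ready={E} → run E
t=11: ready={E} → run E
t=12: ready={E} → run E
t=13: ready={E} → run E
t=14: ready={E} → run E
t=15: (idle)

completion order = A, E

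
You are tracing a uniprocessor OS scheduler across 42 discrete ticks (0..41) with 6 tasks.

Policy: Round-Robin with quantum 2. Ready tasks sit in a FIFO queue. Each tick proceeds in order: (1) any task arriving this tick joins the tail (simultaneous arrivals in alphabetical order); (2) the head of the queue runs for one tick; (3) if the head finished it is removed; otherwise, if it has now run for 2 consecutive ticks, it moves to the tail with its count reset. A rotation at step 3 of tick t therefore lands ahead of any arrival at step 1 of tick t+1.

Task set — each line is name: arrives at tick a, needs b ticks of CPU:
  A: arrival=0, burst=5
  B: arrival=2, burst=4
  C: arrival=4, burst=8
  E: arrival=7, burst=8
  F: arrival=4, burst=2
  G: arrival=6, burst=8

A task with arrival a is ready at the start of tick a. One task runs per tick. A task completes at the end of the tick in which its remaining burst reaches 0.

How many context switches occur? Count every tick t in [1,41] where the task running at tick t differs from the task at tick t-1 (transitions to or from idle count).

context switches = 17

t=0: queue=[A] q_used=0 → run A
t=1: queue=[A] q_used=1 → run A
t=2: queue=[A,B] q_used=0 → run A
t=3: queue=[A,B] q_used=1 → run A
t=4: queue=[B,A,C,F] q_used=0 → run B
t=5: queue=[B,A,C,F] q_used=1 → run B
t=6: queue=[A,C,F,B,G] q_used=0 → run A
t=7: queue=[C,F,B,G,E] q_used=0 → run C
t=8: queue=[C,F,B,G,E] q_used=1 → run C
t=9: queue=[F,B,G,E,C] q_used=0 → run F
t=10: queue=[F,B,G,E,C] q_used=1 → run F
t=11: queue=[B,G,E,C] q_used=0 → run B
t=12: queue=[B,G,E,C] q_used=1 → run B
t=13: queue=[G,E,C] q_used=0 → run G
t=14: queue=[G,E,C] q_used=1 → run G
t=15: queue=[E,C,G] q_used=0 → run E
t=16: queue=[E,C,G] q_used=1 → run E
t=17: queue=[C,G,E] q_used=0 → run C
t=18: queue=[C,G,E] q_used=1 → run C
t=19: queue=[G,E,C] q_used=0 → run G
t=20: queue=[G,E,C] q_used=1 → run G
t=21: queue=[E,C,G] q_used=0 → run E
t=22: queue=[E,C,G] q_used=1 → run E
t=23: queue=[C,G,E] q_used=0 → run C
t=24: queue=[C,G,E] q_used=1 → run C
t=25: queue=[G,E,C] q_used=0 → run G
t=26: queue=[G,E,C] q_used=1 → run G
t=27: queue=[E,C,G] q_used=0 → run E
t=28: queue=[E,C,G] q_used=1 → run E
t=29: queue=[C,G,E] q_used=0 → run C
t=30: queue=[C,G,E] q_used=1 → run C
t=31: queue=[G,E] q_used=0 → run G
t=32: queue=[G,E] q_used=1 → run G
t=33: queue=[E] q_used=0 → run E
t=34: queue=[E] q_used=1 → run E
t=35: (idle)
t=36: (idle)
t=37: (idle)
t=38: (idle)
t=39: (idle)
t=40: (idle)
t=41: (idle)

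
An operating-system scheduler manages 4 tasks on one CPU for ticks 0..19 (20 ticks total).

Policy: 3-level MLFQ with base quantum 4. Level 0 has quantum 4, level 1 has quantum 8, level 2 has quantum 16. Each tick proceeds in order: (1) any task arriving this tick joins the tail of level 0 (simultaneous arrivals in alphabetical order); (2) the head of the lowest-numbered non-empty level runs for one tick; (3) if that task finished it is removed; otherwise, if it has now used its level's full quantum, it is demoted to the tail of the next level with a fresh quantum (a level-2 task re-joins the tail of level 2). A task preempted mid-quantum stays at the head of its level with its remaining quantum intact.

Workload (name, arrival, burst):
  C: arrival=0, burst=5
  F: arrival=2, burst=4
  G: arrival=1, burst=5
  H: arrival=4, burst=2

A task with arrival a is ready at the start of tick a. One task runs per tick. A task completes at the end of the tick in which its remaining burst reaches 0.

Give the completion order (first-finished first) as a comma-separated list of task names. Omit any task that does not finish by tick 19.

t=0: L0/L1/L2 = C/-/- → run C
t=1: L0/L1/L2 = CG/-/- → run C
t=2: L0/L1/L2 = CGF/-/- → run C
t=3: L0/L1/L2 = CGF/-/- → run C
t=4: L0/L1/L2 = GFH/C/- → run G
t=5: L0/L1/L2 = GFH/C/- → run G
t=6: L0/L1/L2 = GFH/C/- → run G
t=7: L0/L1/L2 = GFH/C/- → run G
t=8: L0/L1/L2 = FH/CG/- → run F
t=9: L0/L1/L2 = FH/CG/- → run F
t=10: L0/L1/L2 = FH/CG/- → run F
t=11: L0/L1/L2 = FH/CG/- → run F
t=12: L0/L1/L2 = H/CG/- → run H
t=13: L0/L1/L2 = H/CG/- → run H
t=14: L0/L1/L2 = -/CG/- → run C
t=15: L0/L1/L2 = -/G/- → run G
t=16: (idle)
t=17: (idle)
t=18: (idle)
t=19: (idle)

completion order = F, H, C, G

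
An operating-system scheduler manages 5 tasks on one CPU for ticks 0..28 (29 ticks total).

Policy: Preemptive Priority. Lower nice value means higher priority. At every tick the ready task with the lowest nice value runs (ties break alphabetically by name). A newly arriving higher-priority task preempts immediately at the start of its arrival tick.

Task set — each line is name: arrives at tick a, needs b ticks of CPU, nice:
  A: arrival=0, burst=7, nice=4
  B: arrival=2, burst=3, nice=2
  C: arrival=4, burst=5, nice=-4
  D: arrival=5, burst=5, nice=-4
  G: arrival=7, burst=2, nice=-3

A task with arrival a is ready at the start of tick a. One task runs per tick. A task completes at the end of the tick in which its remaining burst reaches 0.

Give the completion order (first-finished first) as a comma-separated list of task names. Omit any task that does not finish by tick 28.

t=0: ready={A} → run A
t=1: ready={A} → run A
t=2: ready={A,B} → run B
t=3: ready={A,B} → run B
t=4: ready={A,B,C} → run C
t=5: ready={A,B,C,D} → run C
t=6: ready={A,B,C,D} → run C
t=7: ready={A,B,C,D,G} → run C
t=8: ready={A,B,C,D,G} → run C
t=9: ready={A,B,D,G} → run D
t=10: ready={A,B,D,G} → run D
t=11: ready={A,B,D,G} → run D
t=12: ready={A,B,D,G} → run D
t=13: ready={A,B,D,G} → run D
t=14: ready={A,B,G} → run G
t=15: ready={A,B,G} → run G
t=16: ready={A,B} → run B
t=17: ready={A} → run A
t=18: ready={A} → run A
t=19: ready={A} → run A
t=20: ready={A} → run A
t=21: ready={A} → run A
t=22: (idle)
t=23: (idle)
t=24: (idle)
t=25: (idle)
t=26: (idle)
t=27: (idle)
t=28: (idle)

completion order = C, D, G, B, A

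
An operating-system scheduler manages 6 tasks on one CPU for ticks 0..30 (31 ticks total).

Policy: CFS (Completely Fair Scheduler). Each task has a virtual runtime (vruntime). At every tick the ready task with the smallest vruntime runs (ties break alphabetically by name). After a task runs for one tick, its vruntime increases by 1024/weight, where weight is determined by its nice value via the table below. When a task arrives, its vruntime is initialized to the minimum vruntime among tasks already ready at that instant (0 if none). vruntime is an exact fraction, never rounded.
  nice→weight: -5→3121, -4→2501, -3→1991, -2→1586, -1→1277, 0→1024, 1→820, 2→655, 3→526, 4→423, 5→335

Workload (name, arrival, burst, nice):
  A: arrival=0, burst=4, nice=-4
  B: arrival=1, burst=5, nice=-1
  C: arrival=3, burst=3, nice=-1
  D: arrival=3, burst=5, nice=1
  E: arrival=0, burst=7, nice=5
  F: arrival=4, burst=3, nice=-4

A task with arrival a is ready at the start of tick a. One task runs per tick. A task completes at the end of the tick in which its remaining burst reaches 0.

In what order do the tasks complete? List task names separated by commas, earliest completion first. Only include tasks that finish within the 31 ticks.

completion order = A, F, C, B, D, E

t=0: vr[A=0 E=0] → run A
t=1: vr[A=1024/2501 B=0 E=0] → run B
t=2: vr[A=1024/2501 B=1024/1277 E=0] → run E
t=3: vr[A=1024/2501 B=1024/1277 C=1024/2501 D=1024/2501 E=1024/335] → run A
t=4: vr[A=2048/2501 B=1024/1277 C=1024/2501 D=1024/2501 E=1024/335 F=1024/2501] → run C
t=5: vr[A=2048/2501 B=1024/1277 C=3868672/3193777 D=1024/2501 E=1024/335 F=1024/2501] → run D
t=6: vr[A=2048/2501 B=1024/1277 C=3868672/3193777 D=20736/12505 E=1024/335 F=1024/2501] → run F
t=7: vr[A=2048/2501 B=1024/1277 C=3868672/3193777 D=20736/12505 E=1024/335 F=2048/2501] → run B
t=8: vr[A=2048/2501 B=2048/1277 C=3868672/3193777 D=20736/12505 E=1024/335 F=2048/2501] → run A
t=9: vr[A=3072/2501 B=2048/1277 C=3868672/3193777 D=20736/12505 E=1024/335 F=2048/2501] → run F
t=10: vr[A=3072/2501 B=2048/1277 C=3868672/3193777 D=20736/12505 E=1024/335 F=3072/2501] → run C
t=11: vr[A=3072/2501 B=2048/1277 C=6429696/3193777 D=20736/12505 E=1024/335 F=3072/2501] → run A
t=12: vr[B=2048/1277 C=6429696/3193777 D=20736/12505 E=1024/335 F=3072/2501] → run F
t=13: vr[B=2048/1277 C=6429696/3193777 D=20736/12505 E=1024/335] → run B
t=14: vr[B=3072/1277 C=6429696/3193777 D=20736/12505 E=1024/335] → run D
t=15: vr[B=3072/1277 C=6429696/3193777 D=36352/12505 E=1024/335] → run C
t=16: vr[B=3072/1277 D=36352/12505 E=1024/335] → run B
t=17: vr[B=4096/1277 D=36352/12505 E=1024/335] → run D
t=18: vr[B=4096/1277 D=51968/12505 E=1024/335] → run E
t=19: vr[B=4096/1277 D=51968/12505 E=2048/335] → run B
t=20: vr[D=51968/12505 E=2048/335] → run D
t=21: vr[D=67584/12505 E=2048/335] → run D
t=22: vr[E=2048/335] → run E
t=23: vr[E=3072/335] → run E
t=24: vr[E=4096/335] → run E
t=25: vr[E=1024/67] → run E
t=26: vr[E=6144/335] → run E
t=27: (idle)
t=28: (idle)
t=29: (idle)
t=30: (idle)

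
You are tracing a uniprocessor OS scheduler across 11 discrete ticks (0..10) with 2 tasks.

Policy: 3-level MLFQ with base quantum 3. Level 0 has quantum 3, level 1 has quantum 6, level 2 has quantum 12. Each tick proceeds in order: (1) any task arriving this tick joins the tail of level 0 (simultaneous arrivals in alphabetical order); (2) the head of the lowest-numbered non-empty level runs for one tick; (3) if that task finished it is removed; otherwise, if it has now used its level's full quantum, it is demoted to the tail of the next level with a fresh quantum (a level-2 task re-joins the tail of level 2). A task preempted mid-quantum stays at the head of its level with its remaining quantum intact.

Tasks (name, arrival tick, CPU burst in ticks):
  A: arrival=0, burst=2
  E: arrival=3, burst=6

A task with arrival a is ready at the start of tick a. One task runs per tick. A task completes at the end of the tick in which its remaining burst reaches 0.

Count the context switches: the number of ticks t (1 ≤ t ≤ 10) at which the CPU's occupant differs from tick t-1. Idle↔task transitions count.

context switches = 3

t=0: L0/L1/L2 = A/-/- → run A
t=1: L0/L1/L2 = A/-/- → run A
t=2: (idle)
t=3: L0/L1/L2 = E/-/- → run E
t=4: L0/L1/L2 = E/-/- → run E
t=5: L0/L1/L2 = E/-/- → run E
t=6: L0/L1/L2 = -/E/- → run E
t=7: L0/L1/L2 = -/E/- → run E
t=8: L0/L1/L2 = -/E/- → run E
t=9: (idle)
t=10: (idle)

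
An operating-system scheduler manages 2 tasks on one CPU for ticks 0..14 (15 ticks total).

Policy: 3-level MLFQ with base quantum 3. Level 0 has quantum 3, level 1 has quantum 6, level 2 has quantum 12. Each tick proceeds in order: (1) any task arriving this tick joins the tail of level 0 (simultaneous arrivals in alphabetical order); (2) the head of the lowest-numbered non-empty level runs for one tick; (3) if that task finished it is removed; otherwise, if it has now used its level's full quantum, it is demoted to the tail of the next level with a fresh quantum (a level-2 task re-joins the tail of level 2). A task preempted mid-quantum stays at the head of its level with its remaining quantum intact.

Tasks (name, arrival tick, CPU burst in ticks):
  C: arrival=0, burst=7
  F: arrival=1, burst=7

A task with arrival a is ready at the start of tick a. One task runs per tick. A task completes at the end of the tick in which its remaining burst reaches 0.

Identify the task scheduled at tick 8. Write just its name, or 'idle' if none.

t=0: L0/L1/L2 = C/-/- → run C
t=1: L0/L1/L2 = CF/-/- → run C
t=2: L0/L1/L2 = CF/-/- → run C
t=3: L0/L1/L2 = F/C/- → run F
t=4: L0/L1/L2 = F/C/- → run F
t=5: L0/L1/L2 = F/C/- → run F
t=6: L0/L1/L2 = -/CF/- → run C
t=7: L0/L1/L2 = -/CF/- → run C
t=8: L0/L1/L2 = -/CF/- → run C
t=9: L0/L1/L2 = -/CF/- → run C
t=10: L0/L1/L2 = -/F/- → run F
t=11: L0/L1/L2 = -/F/- → run F
t=12: L0/L1/L2 = -/F/- → run F
t=13: L0/L1/L2 = -/F/- → run F
t=14: (idle)

running at tick 8 = C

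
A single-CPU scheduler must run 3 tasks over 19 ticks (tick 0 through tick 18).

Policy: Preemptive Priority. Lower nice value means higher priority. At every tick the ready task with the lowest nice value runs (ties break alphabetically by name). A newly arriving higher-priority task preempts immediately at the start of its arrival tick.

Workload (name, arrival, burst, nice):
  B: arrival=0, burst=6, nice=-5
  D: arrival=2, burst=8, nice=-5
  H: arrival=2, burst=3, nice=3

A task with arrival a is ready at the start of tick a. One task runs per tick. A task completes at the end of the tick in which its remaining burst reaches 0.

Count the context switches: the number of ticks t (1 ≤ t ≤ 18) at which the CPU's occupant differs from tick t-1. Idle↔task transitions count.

t=0: ready={B} → run B
t=1: ready={B} → run B
t=2: ready={B,D,H} → run B
t=3: ready={B,D,H} → run B
t=4: ready={B,D,H} → run B
t=5: ready={B,D,H} → run B
t=6: ready={D,H} → run D
t=7: ready={D,H} → run D
t=8: ready={D,H} → run D
t=9: ready={D,H} → run D
t=10: ready={D,H} → run D
t=11: ready={D,H} → run D
t=12: ready={D,H} → run D
t=13: ready={D,H} → run D
t=14: ready={H} → run H
t=15: ready={H} → run H
t=16: ready={H} → run H
t=17: (idle)
t=18: (idle)

context switches = 3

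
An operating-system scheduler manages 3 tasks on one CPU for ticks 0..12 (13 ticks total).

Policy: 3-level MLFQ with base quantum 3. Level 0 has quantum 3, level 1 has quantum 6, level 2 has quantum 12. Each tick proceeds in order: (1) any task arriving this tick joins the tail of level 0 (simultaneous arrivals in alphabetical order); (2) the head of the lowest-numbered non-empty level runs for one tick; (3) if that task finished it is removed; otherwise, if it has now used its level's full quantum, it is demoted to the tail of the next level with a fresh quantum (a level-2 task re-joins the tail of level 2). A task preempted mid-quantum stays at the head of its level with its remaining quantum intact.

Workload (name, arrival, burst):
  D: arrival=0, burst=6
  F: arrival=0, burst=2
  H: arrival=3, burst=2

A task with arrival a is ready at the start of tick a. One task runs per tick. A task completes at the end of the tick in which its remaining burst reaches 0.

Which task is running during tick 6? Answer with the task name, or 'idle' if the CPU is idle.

running at tick 6 = H

t=0: L0/L1/L2 = DF/-/- → run D
t=1: L0/L1/L2 = DF/-/- → run D
t=2: L0/L1/L2 = DF/-/- → run D
t=3: L0/L1/L2 = FH/D/- → run F
t=4: L0/L1/L2 = FH/D/- → run F
t=5: L0/L1/L2 = H/D/- → run H
t=6: L0/L1/L2 = H/D/- → run H
t=7: L0/L1/L2 = -/D/- → run D
t=8: L0/L1/L2 = -/D/- → run D
t=9: L0/L1/L2 = -/D/- → run D
t=10: (idle)
t=11: (idle)
t=12: (idle)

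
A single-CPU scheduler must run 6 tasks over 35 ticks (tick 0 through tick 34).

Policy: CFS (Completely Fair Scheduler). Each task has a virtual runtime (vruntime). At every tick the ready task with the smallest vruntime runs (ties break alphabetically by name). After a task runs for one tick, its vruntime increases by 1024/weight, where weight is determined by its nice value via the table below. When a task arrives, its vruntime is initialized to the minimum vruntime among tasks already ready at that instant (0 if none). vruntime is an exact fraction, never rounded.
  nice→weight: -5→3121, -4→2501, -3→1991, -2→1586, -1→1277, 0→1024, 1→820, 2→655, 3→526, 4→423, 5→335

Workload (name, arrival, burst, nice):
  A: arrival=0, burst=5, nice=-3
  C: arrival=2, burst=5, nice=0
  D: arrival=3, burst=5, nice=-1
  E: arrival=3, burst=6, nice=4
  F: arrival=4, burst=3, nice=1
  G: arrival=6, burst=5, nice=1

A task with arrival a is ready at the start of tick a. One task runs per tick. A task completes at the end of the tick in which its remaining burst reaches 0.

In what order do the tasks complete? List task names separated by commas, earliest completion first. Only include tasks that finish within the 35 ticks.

completion order = A, F, D, C, G, E

t=0: vr[A=0] → run A
t=1: vr[A=1024/1991] → run A
t=2: vr[A=2048/1991 C=2048/1991] → run A
t=3: vr[A=3072/1991 C=2048/1991 D=2048/1991 E=2048/1991] → run C
t=4: vr[A=3072/1991 C=4039/1991 D=2048/1991 E=2048/1991 F=2048/1991] → run D
t=5: vr[A=3072/1991 C=4039/1991 D=4654080/2542507 E=2048/1991 F=2048/1991] → run E
t=6: vr[A=3072/1991 C=4039/1991 D=4654080/2542507 E=2905088/842193 F=2048/1991 G=2048/1991] → run F
t=7: vr[A=3072/1991 C=4039/1991 D=4654080/2542507 E=2905088/842193 F=929536/408155 G=2048/1991] → run G
t=8: vr[A=3072/1991 C=4039/1991 D=4654080/2542507 E=2905088/842193 F=929536/408155 G=929536/408155] → run A
t=9: vr[A=4096/1991 C=4039/1991 D=4654080/2542507 E=2905088/842193 F=929536/408155 G=929536/408155] → run D
t=10: vr[A=4096/1991 C=4039/1991 D=6692864/2542507 E=2905088/842193 F=929536/408155 G=929536/408155] → run C
t=11: vr[A=4096/1991 C=6030/1991 D=6692864/2542507 E=2905088/842193 F=929536/408155 G=929536/408155] → run A
t=12: vr[C=6030/1991 D=6692864/2542507 E=2905088/842193 F=929536/408155 G=929536/408155] → run F
t=13: vr[C=6030/1991 D=6692864/2542507 E=2905088/842193 F=1439232/408155 G=929536/408155] → run G
t=14: vr[C=6030/1991 D=6692864/2542507 E=2905088/842193 F=1439232/408155 G=1439232/408155] → run D
t=15: vr[C=6030/1991 D=8731648/2542507 E=2905088/842193 F=1439232/408155 G=1439232/408155] → run C
t=16: vr[C=8021/1991 D=8731648/2542507 E=2905088/842193 F=1439232/408155 G=1439232/408155] → run D
t=17: vr[C=8021/1991 D=10770432/2542507 E=2905088/842193 F=1439232/408155 G=1439232/408155] → run E
t=18: vr[C=8021/1991 D=10770432/2542507 E=4943872/842193 F=1439232/408155 G=1439232/408155] → run F
t=19: vr[C=8021/1991 D=10770432/2542507 E=4943872/842193 G=1439232/408155] → run G
t=20: vr[C=8021/1991 D=10770432/2542507 E=4943872/842193 G=1948928/408155] → run C
t=21: vr[C=10012/1991 D=10770432/2542507 E=4943872/842193 G=1948928/408155] → run D
t=22: vr[C=10012/1991 E=4943872/842193 G=1948928/408155] → run G
t=23: vr[C=10012/1991 E=4943872/842193 G=2458624/408155] → run C
t=24: vr[E=4943872/842193 G=2458624/408155] → run E
t=25: vr[E=2327552/280731 G=2458624/408155] → run G
t=26: vr[E=2327552/280731] → run E
t=27: vr[E=9021440/842193] → run E
t=28: vr[E=11060224/842193] → run E
t=29: (idle)
t=30: (idle)
t=31: (idle)
t=32: (idle)
t=33: (idle)
t=34: (idle)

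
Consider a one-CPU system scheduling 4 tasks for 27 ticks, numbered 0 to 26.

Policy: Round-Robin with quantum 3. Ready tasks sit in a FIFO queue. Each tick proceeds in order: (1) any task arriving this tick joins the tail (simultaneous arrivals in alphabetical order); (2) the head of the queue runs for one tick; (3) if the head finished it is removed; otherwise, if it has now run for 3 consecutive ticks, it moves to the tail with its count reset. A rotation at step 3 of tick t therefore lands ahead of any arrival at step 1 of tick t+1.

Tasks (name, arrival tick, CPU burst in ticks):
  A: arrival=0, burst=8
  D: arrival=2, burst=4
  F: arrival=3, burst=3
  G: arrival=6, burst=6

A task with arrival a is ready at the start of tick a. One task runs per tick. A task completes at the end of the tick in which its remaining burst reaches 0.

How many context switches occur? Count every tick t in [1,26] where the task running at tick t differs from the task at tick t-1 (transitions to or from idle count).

context switches = 8

t=0: queue=[A] q_used=0 → run A
t=1: queue=[A] q_used=1 → run A
t=2: queue=[A,D] q_used=2 → run A
t=3: queue=[D,A,F] q_used=0 → run D
t=4: queue=[D,A,F] q_used=1 → run D
t=5: queue=[D,A,F] q_used=2 → run D
t=6: queue=[A,F,D,G] q_used=0 → run A
t=7: queue=[A,F,D,G] q_used=1 → run A
t=8: queue=[A,F,D,G] q_used=2 → run A
t=9: queue=[F,D,G,A] q_used=0 → run F
t=10: queue=[F,D,G,A] q_used=1 → run F
t=11: queue=[F,D,G,A] q_used=2 → run F
t=12: queue=[D,G,A] q_used=0 → run D
t=13: queue=[G,A] q_used=0 → run G
t=14: queue=[G,A] q_used=1 → run G
t=15: queue=[G,A] q_used=2 → run G
t=16: queue=[A,G] q_used=0 → run A
t=17: queue=[A,G] q_used=1 → run A
t=18: queue=[G] q_used=0 → run G
t=19: queue=[G] q_used=1 → run G
t=20: queue=[G] q_used=2 → run G
t=21: (idle)
t=22: (idle)
t=23: (idle)
t=24: (idle)
t=25: (idle)
t=26: (idle)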